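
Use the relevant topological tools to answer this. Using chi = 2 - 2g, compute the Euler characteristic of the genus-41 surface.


For a closed orientable surface of genus g: chi = 2 - 2g.
Here g = 41.
chi = 2 - 2*41 = 2 - 82 = -80

-80


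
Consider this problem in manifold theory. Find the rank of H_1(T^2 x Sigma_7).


pi_1(A x B) = pi_1(A) x pi_1(B); rank of abelianization = b_1.
b_1(T^2) = 2, b_1(Sigma_7) = 2*7 = 14.
b_1(product) = 2 + 14 = 16

16


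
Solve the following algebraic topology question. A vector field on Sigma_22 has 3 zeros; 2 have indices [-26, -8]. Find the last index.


Poincare-Hopf: sum of indices = chi(M).
chi(Sigma_22) = 2 - 2*22 = -42.
Sum of known indices = -34.
x = chi - (sum known) = -42 - (-34) = -8

-8


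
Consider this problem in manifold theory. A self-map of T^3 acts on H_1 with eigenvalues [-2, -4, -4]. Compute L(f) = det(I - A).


For a torus self-map: L(f) = det(I - A) where A acts on H_1.
L(f) = (1--2) * (1--4) * (1--4) = 3 * 5 * 5 = 75

75


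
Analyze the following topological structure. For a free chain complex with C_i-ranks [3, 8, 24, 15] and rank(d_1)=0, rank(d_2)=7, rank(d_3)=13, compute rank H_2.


rank H_k = rank(ker d_k) - rank(im d_{k+1}).
rank(ker d_2) = rank(C_2) - rank(d_2) = 24 - 7 = 17.
rank(im d_{2+1}) = 13.
rank H_2 = 17 - 13 = 4

4


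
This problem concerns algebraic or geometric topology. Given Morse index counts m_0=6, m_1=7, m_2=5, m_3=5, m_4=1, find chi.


Morse theory: chi(M) = sum_k (-1)^k m_k where m_k = #(index-k critical points).
= (6) + (-7) + (5) + (-5) + (1) = 0

0


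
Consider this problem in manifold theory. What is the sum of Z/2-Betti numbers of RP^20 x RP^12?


dim H^*(RP^n; Z/2) = n+1 (one Z/2 in each degree 0..n).
Total Betti number is multiplicative.
Total = (20+1) * (12+1) = 21 * 13 = 273

273


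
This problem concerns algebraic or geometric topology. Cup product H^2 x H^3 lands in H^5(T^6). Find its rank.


Cup product: H^p x H^q -> H^{p+q}; here p+q = 2+3 = 5.
rank H^k(T^n) = C(n,k).
C(6,5) = 6

6


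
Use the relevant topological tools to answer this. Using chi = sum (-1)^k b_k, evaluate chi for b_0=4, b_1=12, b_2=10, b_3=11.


chi = sum_k (-1)^k b_k.
= (4) + (-12) + (10) + (-11)
= -9

-9


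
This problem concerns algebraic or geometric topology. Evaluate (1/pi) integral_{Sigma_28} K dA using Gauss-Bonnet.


Gauss-Bonnet: integral K dA = 2*pi*chi(M).
chi(Sigma_28) = 2 - 2*28 = -54.
(integral K dA)/pi = 2*chi = 2*(-54) = -108

-108


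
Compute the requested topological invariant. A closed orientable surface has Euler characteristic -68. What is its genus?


chi = 2 - 2g for closed orientable surfaces.
-68 = 2 - 2g
2g = 2 - (-68) = 70
g = 35

35


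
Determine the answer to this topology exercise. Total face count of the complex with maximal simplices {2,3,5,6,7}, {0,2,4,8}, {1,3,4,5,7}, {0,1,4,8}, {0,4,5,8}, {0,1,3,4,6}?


Each maximal simplex on m vertices has 2^m - 1 nonempty faces.
Take the union (dedupe shared faces).
Total distinct faces = 98

98


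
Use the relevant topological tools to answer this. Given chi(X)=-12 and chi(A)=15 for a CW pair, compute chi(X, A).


Relative Euler characteristic: chi(X, A) = chi(X) - chi(A).
= -12 - (15) = -27

-27


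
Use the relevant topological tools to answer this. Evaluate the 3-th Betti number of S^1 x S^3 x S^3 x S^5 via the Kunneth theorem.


Each S^d has Poincare polynomial 1 + t^d.
The product S^1 x S^3 x S^3 x S^5 has Poincare polynomial prod(1+t^d_i).
Expanding: b_0=1, b_1=1, b_3=2, b_4=2, b_5=1, b_6=2, b_7=1, b_8=2, b_9=2, b_11=1, b_12=1.
b_3 = 2

2


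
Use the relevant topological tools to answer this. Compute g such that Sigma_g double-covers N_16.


chi(N_16) = 2 - 16 = -14.
Double cover: chi(Sigma_g) = 2 * chi(N_16) = 2*(-14) = -28.
2 - 2g = -28, so g = (2 - (-28))/2 = 30/2 = 15

15


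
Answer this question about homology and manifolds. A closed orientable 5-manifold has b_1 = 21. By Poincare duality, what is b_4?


Poincare duality for closed orientable n-manifolds: b_k = b_{n-k}.
Here n = 5, so b_4 = b_1 = 21

21


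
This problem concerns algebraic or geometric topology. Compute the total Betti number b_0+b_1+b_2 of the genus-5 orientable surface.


For Sigma_5: b_0 = 1, b_1 = 2g = 10, b_2 = 1.
Total = 1 + 10 + 1 = 12

12


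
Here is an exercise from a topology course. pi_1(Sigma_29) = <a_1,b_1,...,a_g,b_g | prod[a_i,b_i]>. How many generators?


Standard presentation: pi_1(Sigma_g) = <a_1,b_1,...,a_g,b_g | [a_1,b_1]...[a_g,b_g] = 1>.
Number of generators = 2g = 2*29 = 58

58


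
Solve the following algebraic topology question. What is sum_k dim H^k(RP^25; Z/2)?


H^k(RP^25; Z/2) = Z/2 for each 0 <= k <= 25.
Total dimension = 25 + 1 = 26

26


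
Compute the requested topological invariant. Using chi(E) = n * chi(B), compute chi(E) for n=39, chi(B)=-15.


For a finite covering: chi(E) = (number of sheets) * chi(B).
chi(E) = 39 * (-15) = -585

-585


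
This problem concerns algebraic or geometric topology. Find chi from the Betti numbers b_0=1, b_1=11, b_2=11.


chi = sum_k (-1)^k b_k.
= (1) + (-11) + (11)
= 1

1


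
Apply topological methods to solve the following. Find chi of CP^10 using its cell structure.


CP^10 has one cell in each even dimension 0, 2, ..., 2*10 (10+1 cells total).
All cells are even-dimensional, so chi = number of cells.
chi = 10 + 1 = 11

11


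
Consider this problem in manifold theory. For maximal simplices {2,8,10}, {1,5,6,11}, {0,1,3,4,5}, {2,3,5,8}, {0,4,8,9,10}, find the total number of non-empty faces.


Each maximal simplex on m vertices has 2^m - 1 nonempty faces.
Take the union (dedupe shared faces).
Total distinct faces = 84

84


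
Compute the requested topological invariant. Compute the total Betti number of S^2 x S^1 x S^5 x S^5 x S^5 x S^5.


Total Betti number is multiplicative under products.
Each S^d (d>=1) has total Betti number 2.
There are 6 sphere factors.
Total = 2^6 = 64

64


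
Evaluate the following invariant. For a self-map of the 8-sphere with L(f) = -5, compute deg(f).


L(f) = 1 + (-1)^8 deg(f) on S^8.
-5 = 1 + (-1)^8 * deg(f)
(-1)^8 * deg(f) = -6
deg(f) = -6

-6


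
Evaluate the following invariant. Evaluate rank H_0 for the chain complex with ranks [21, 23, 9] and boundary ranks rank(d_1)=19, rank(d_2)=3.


rank H_k = rank(ker d_k) - rank(im d_{k+1}).
rank(ker d_0) = rank(C_0) - rank(d_0) = 21 - 0 = 21.
rank(im d_{0+1}) = 19.
rank H_0 = 21 - 19 = 2

2


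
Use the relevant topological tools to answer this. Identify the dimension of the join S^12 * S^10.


Join of spheres: S^m * S^n = S^{m+n+1}.
dim = 12 + 10 + 1 = 23

23


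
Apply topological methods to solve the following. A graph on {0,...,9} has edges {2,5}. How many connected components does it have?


Run DFS/union-find over 10 vertices.
V = 10, E = 1.
Number of components = 9

9


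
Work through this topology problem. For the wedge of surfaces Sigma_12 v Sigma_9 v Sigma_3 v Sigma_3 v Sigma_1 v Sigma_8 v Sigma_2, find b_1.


For a wedge X v Y: reduced H_k(X v Y) = H_k(X) + H_k(Y).
Each Sigma_g contributes b_1 = 2g.
b_1 = 24 + 18 + 6 + 6 + 2 + 16 + 4 = 76

76


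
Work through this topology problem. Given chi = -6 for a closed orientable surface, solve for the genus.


chi = 2 - 2g for closed orientable surfaces.
-6 = 2 - 2g
2g = 2 - (-6) = 8
g = 4

4


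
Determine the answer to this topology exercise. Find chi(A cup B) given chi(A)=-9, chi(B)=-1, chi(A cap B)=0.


chi(A cup B) = chi(A) + chi(B) - chi(A cap B)
= -9 + (-1) - (0)
= -10

-10


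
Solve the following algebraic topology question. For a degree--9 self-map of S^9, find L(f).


On S^9: L(f) = tr(f_0*) + (-1)^9 tr(f_9*) = 1 + (-1)^9 * deg(f).
L(f) = 1 + (-1)^9 * -9 = 1 + 9 = 10

10


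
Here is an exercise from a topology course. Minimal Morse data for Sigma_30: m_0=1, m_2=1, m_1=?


A perfect Morse function has m_k = b_k.
For Sigma_30: b_0=1, b_1=2g=60, b_2=1.
Saddles m_1 = 2g = 60

60


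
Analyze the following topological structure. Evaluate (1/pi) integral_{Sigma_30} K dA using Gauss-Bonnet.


Gauss-Bonnet: integral K dA = 2*pi*chi(M).
chi(Sigma_30) = 2 - 2*30 = -58.
(integral K dA)/pi = 2*chi = 2*(-58) = -116

-116


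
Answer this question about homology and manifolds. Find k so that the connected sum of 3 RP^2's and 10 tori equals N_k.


Since a >= 1, the sum is non-orientable; each T^2 can be replaced by RP^2 # RP^2 (since T^2#RP^2 = 3RP^2).
Total crosscaps k = 3 + 2*10 = 23.
Check via chi: chi = 3*1 + 10*0 - (3+10-1)*2 = -21 = 2 - k = -21. Consistent.

23


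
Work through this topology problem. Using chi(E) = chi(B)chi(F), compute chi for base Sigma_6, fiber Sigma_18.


For a fiber bundle F -> E -> B (with CW structure): chi(E) = chi(B) * chi(F).
chi(Sigma_6) = -10, chi(Sigma_18) = -34.
chi(E) = (-10) * (-34) = 340

340


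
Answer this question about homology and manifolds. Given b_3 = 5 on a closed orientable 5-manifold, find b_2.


Poincare duality for closed orientable n-manifolds: b_k = b_{n-k}.
Here n = 5, so b_2 = b_3 = 5

5


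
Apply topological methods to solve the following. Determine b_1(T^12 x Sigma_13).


pi_1(A x B) = pi_1(A) x pi_1(B); rank of abelianization = b_1.
b_1(T^12) = 12, b_1(Sigma_13) = 2*13 = 26.
b_1(product) = 12 + 26 = 38

38


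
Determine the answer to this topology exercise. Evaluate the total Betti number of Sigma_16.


For Sigma_16: b_0 = 1, b_1 = 2g = 32, b_2 = 1.
Total = 1 + 32 + 1 = 34

34


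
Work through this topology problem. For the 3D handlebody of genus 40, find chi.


A genus-g handlebody deformation retracts to a wedge of g circles.
chi(vee_g S^1) = 1 - g.
chi(H_40) = 1 - 40 = -39

-39


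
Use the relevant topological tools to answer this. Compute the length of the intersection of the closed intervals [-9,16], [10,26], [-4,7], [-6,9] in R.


Intersection = [max(a_i), min(b_i)] = [10, 7].
Since 10 > 7, the intersection is empty.
Length = 0

0


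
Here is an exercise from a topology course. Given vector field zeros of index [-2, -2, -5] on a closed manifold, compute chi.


Poincare-Hopf: chi(M) = sum of indices of zeros.
chi = (-2) + (-2) + (-5) = -9

-9


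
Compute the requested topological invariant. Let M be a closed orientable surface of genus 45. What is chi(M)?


For a closed orientable surface of genus g: chi = 2 - 2g.
Here g = 45.
chi = 2 - 2*45 = 2 - 90 = -88

-88


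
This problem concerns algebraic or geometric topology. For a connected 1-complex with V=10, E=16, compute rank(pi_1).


For a connected graph: rank(pi_1) = b_1 = E - V + 1 = 1 - chi.
chi = V - E = 10 - 16 = -6.
rank = 1 - (-6) = 16 - 10 + 1 = 7

7


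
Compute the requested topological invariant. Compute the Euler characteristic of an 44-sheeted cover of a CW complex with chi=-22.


For a finite covering: chi(E) = (number of sheets) * chi(B).
chi(E) = 44 * (-22) = -968

-968


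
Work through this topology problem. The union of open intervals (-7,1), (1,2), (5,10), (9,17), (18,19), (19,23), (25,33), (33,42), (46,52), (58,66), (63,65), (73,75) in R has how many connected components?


Sort and merge overlapping open intervals.
Merged: (-7,1), (1,2), (5,17), (18,19), (19,23), (25,33), (33,42), (46,52), (58,66), (73,75).
Number of components = 10

10


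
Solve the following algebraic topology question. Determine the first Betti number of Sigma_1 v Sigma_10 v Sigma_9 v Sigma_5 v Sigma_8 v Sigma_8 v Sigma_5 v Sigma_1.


For a wedge X v Y: reduced H_k(X v Y) = H_k(X) + H_k(Y).
Each Sigma_g contributes b_1 = 2g.
b_1 = 2 + 20 + 18 + 10 + 16 + 16 + 10 + 2 = 94

94


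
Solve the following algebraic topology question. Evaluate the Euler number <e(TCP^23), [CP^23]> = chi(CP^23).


For any closed oriented manifold, <e(TM),[M]> = chi(M).
chi(CP^23) = 23+1 = 24

24


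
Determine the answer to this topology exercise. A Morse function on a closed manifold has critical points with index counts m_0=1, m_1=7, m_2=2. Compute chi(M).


Morse theory: chi(M) = sum_k (-1)^k m_k where m_k = #(index-k critical points).
= (1) + (-7) + (2) = -4

-4


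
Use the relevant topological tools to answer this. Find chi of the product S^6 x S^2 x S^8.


chi is multiplicative: chi(X x Y) = chi(X) chi(Y).
Each even-dim sphere has chi = 2. There are 3 factors.
chi = 2^3 = 8

8


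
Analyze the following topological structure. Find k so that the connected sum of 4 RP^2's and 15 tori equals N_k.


Since a >= 1, the sum is non-orientable; each T^2 can be replaced by RP^2 # RP^2 (since T^2#RP^2 = 3RP^2).
Total crosscaps k = 4 + 2*15 = 34.
Check via chi: chi = 4*1 + 15*0 - (4+15-1)*2 = -32 = 2 - k = -32. Consistent.

34


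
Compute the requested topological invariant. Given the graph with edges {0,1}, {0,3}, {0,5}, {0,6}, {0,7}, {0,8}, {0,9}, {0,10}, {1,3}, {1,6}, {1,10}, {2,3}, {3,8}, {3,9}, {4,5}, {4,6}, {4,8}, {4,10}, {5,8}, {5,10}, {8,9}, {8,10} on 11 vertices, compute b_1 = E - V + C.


b_1 = E - V + (number of components).
E = 22, V = 11, components = 1.
b_1 = 22 - 11 + 1 = 12

12


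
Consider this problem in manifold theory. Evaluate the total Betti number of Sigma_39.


For Sigma_39: b_0 = 1, b_1 = 2g = 78, b_2 = 1.
Total = 1 + 78 + 1 = 80

80


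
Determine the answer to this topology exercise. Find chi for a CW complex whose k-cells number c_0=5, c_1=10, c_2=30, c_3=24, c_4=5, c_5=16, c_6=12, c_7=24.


chi = sum_k (-1)^k c_k.
= (-1)^0*5 + (-1)^1*10 + (-1)^2*30 + (-1)^3*24 + (-1)^4*5 + (-1)^5*16 + (-1)^6*12 + (-1)^7*24
= (5) + (-10) + (30) + (-24) + (5) + (-16) + (12) + (-24)
= -22

-22


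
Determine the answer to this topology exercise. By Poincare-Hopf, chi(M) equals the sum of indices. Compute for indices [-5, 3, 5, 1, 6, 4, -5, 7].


Poincare-Hopf: chi(M) = sum of indices of zeros.
chi = (-5) + (3) + (5) + (1) + (6) + (4) + (-5) + (7) = 16

16


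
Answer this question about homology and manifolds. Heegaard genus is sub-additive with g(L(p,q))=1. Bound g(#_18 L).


Heegaard genus satisfies g(A#B) <= g(A) + g(B).
Each lens space has g = 1.
Upper bound: 18 * 1 = 18

18


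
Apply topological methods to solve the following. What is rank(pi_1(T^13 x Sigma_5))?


pi_1(A x B) = pi_1(A) x pi_1(B); rank of abelianization = b_1.
b_1(T^13) = 13, b_1(Sigma_5) = 2*5 = 10.
b_1(product) = 13 + 10 = 23

23


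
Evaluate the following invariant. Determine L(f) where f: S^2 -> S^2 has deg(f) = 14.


On S^2: L(f) = tr(f_0*) + (-1)^2 tr(f_2*) = 1 + (-1)^2 * deg(f).
L(f) = 1 + (-1)^2 * 14 = 1 + 14 = 15

15


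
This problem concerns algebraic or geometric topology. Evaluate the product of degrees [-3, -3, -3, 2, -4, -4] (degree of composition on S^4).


Degree is multiplicative: deg(composition) = product of degrees.
= (-3) * (-3) * (-3) * (2) * (-4) * (-4) = -864

-864


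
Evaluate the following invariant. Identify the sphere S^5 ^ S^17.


S^m ^ S^n = S^{m+n}.
k = 5 + 17 = 22

22


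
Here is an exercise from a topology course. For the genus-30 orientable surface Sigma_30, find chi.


For a closed orientable surface of genus g: chi = 2 - 2g.
Here g = 30.
chi = 2 - 2*30 = 2 - 60 = -58

-58


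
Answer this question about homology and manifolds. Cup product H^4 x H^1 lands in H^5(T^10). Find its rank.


Cup product: H^p x H^q -> H^{p+q}; here p+q = 4+1 = 5.
rank H^k(T^n) = C(n,k).
C(10,5) = 252

252


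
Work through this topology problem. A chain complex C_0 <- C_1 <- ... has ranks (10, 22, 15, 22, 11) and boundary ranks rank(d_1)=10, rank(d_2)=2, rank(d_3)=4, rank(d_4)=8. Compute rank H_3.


rank H_k = rank(ker d_k) - rank(im d_{k+1}).
rank(ker d_3) = rank(C_3) - rank(d_3) = 22 - 4 = 18.
rank(im d_{3+1}) = 8.
rank H_3 = 18 - 8 = 10

10


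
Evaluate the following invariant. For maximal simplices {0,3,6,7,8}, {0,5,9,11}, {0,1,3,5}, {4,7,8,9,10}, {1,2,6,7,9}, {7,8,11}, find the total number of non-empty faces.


Each maximal simplex on m vertices has 2^m - 1 nonempty faces.
Take the union (dedupe shared faces).
Total distinct faces = 110

110


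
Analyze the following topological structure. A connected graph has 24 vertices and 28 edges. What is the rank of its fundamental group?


For a connected graph: rank(pi_1) = b_1 = E - V + 1 = 1 - chi.
chi = V - E = 24 - 28 = -4.
rank = 1 - (-4) = 28 - 24 + 1 = 5

5


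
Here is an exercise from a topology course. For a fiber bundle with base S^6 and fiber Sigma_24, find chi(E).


chi(S^6) = 2 (n even), chi(Sigma_24) = 2 - 2*24 = -46.
chi(E) = 2 * (-46) = -92

-92


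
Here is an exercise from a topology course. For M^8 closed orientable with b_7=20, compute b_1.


Poincare duality for closed orientable n-manifolds: b_k = b_{n-k}.
Here n = 8, so b_1 = b_7 = 20

20


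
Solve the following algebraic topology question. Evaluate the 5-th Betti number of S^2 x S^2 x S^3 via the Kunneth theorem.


Each S^d has Poincare polynomial 1 + t^d.
The product S^2 x S^2 x S^3 has Poincare polynomial prod(1+t^d_i).
Expanding: b_0=1, b_2=2, b_3=1, b_4=1, b_5=2, b_7=1.
b_5 = 2

2


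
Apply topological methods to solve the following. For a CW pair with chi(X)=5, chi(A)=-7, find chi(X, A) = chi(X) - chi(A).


Relative Euler characteristic: chi(X, A) = chi(X) - chi(A).
= 5 - (-7) = 12

12


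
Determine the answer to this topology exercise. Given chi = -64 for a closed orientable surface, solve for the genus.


chi = 2 - 2g for closed orientable surfaces.
-64 = 2 - 2g
2g = 2 - (-64) = 66
g = 33

33


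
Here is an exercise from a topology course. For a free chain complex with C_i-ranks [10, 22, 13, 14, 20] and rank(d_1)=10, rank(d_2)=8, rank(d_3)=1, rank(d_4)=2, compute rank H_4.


rank H_k = rank(ker d_k) - rank(im d_{k+1}).
rank(ker d_4) = rank(C_4) - rank(d_4) = 20 - 2 = 18.
rank(im d_{4+1}) = 0.
rank H_4 = 18 - 0 = 18

18


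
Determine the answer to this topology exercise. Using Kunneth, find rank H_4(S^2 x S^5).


Each S^d has Poincare polynomial 1 + t^d.
The product S^2 x S^5 has Poincare polynomial prod(1+t^d_i).
Expanding: b_0=1, b_2=1, b_5=1, b_7=1.
b_4 = 0

0


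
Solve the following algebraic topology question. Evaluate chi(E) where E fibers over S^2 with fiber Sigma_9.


chi(S^2) = 2 (n even), chi(Sigma_9) = 2 - 2*9 = -16.
chi(E) = 2 * (-16) = -32

-32


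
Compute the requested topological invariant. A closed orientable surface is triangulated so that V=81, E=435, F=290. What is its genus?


chi = V - E + F = 81 - 435 + 290 = -64
For orientable closed surface: chi = 2 - 2g, so g = (2 - chi)/2.
g = (2 - (-64)) / 2 = 66 / 2 = 33

33


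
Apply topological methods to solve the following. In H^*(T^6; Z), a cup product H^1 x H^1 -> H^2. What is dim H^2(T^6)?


Cup product: H^p x H^q -> H^{p+q}; here p+q = 1+1 = 2.
rank H^k(T^n) = C(n,k).
C(6,2) = 15

15


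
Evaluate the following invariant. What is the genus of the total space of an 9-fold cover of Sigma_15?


For an n-sheeted cover: chi(E) = n * chi(B).
chi(Sigma_15) = 2 - 2*15 = -28.
chi(E) = 9 * (-28) = -252.
genus(E) = (2 - chi(E))/2 = (2 - (-252))/2 = 254/2 = 127

127


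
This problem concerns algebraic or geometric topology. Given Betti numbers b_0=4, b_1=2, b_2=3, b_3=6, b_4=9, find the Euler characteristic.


chi = sum_k (-1)^k b_k.
= (4) + (-2) + (3) + (-6) + (9)
= 8

8


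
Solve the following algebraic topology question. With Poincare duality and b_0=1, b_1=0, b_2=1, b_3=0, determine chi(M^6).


By Poincare duality b_k = b_{6-k}, so full Betti numbers: b_0=1, b_1=0, b_2=1, b_3=0, b_4=1, b_5=0, b_6=1.
chi = sum (-1)^k b_k = 4

4


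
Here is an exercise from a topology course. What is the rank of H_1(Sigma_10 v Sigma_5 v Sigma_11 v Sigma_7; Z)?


For a wedge X v Y: reduced H_k(X v Y) = H_k(X) + H_k(Y).
Each Sigma_g contributes b_1 = 2g.
b_1 = 20 + 10 + 22 + 14 = 66

66


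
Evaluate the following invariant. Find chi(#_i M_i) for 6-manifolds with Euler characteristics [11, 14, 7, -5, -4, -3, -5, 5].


For n-manifolds: chi(A#B) = chi(A) + chi(B) - chi(S^6).
chi(S^6) = 1 + (-1)^6 = 2.
chi(#) = (sum chi_i) - (8-1)*chi(S^6) = 20 - 7*2 = 6

6


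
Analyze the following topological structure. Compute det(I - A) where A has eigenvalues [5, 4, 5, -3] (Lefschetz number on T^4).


For a torus self-map: L(f) = det(I - A) where A acts on H_1.
L(f) = (1-5) * (1-4) * (1-5) * (1--3) = -4 * -3 * -4 * 4 = -192

-192


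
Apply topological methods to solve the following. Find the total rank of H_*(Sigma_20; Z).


For Sigma_20: b_0 = 1, b_1 = 2g = 40, b_2 = 1.
Total = 1 + 40 + 1 = 42

42


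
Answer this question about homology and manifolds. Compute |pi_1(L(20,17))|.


pi_1(L(p,q)) = Z/pZ for any q coprime to p.
|pi_1(L(20,17))| = 20

20


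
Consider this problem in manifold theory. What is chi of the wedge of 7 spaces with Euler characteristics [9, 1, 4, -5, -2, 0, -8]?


chi(A v B) = chi(A) + chi(B) - 1 (one point identified).
For 7 spaces: chi = (sum chi_i) - (7 - 1).
sum = -1; chi = -1 - 6 = -7

-7


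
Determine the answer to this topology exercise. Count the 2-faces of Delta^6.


Delta^6 has 6+1 vertices. A 2-face is a choice of 2+1 vertices.
f_2 = C(6+1, 2+1) = C(7,3) = 35

35


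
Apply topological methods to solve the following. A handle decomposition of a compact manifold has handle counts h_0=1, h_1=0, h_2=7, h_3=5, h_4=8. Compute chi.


Handles of index k contribute (-1)^k to chi (same as CW cells).
chi = (1) + (0) + (7) + (-5) + (8) = 11

11


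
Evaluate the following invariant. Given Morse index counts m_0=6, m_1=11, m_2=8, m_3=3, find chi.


Morse theory: chi(M) = sum_k (-1)^k m_k where m_k = #(index-k critical points).
= (6) + (-11) + (8) + (-3) = 0

0


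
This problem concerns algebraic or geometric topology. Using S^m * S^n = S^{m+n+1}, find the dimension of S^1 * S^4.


Join of spheres: S^m * S^n = S^{m+n+1}.
dim = 1 + 4 + 1 = 6

6


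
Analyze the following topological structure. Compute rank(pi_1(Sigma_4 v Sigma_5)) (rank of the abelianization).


For a wedge: H_1(A v B) = H_1(A) + H_1(B).
b_1(Sigma_4) = 8, b_1(Sigma_5) = 10.
b_1 = 8 + 10 = 18

18


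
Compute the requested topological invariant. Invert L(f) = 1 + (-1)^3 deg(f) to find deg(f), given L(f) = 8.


L(f) = 1 + (-1)^3 deg(f) on S^3.
8 = 1 + (-1)^3 * deg(f)
(-1)^3 * deg(f) = 7
deg(f) = -7

-7


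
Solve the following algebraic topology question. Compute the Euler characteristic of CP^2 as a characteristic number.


For any closed oriented manifold, <e(TM),[M]> = chi(M).
chi(CP^2) = 2+1 = 3

3


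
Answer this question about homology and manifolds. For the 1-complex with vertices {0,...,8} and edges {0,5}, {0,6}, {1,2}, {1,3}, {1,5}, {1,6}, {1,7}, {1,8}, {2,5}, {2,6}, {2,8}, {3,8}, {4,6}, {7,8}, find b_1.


b_1 = E - V + (number of components).
E = 14, V = 9, components = 1.
b_1 = 14 - 9 + 1 = 6

6


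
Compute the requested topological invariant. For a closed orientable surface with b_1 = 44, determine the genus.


For a closed orientable surface: b_1 = 2g.
44 = 2g
g = 44 / 2 = 22

22


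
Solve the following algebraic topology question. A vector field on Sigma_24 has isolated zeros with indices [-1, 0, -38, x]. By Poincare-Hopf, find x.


Poincare-Hopf: sum of indices = chi(M).
chi(Sigma_24) = 2 - 2*24 = -46.
Sum of known indices = -39.
x = chi - (sum known) = -46 - (-39) = -7

-7


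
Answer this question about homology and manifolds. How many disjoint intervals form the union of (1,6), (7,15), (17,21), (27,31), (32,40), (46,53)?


Sort and merge overlapping open intervals.
Merged: (1,6), (7,15), (17,21), (27,31), (32,40), (46,53).
Number of components = 6

6


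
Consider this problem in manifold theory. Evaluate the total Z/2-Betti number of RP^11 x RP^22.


dim H^*(RP^n; Z/2) = n+1 (one Z/2 in each degree 0..n).
Total Betti number is multiplicative.
Total = (11+1) * (22+1) = 12 * 23 = 276

276


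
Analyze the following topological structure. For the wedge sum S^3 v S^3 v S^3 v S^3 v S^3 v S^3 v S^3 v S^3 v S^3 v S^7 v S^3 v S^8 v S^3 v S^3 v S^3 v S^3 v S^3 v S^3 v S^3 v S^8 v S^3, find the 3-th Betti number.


For a wedge of spheres, H_k (k>0) is free on one generator per sphere of dimension k.
Spheres of dimension 3: count = 18.
b_3 = 18

18


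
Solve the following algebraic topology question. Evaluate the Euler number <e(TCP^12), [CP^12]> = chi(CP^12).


For any closed oriented manifold, <e(TM),[M]> = chi(M).
chi(CP^12) = 12+1 = 13

13


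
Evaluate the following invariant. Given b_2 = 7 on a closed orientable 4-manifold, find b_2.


Poincare duality for closed orientable n-manifolds: b_k = b_{n-k}.
Here n = 4, so b_2 = b_2 = 7

7


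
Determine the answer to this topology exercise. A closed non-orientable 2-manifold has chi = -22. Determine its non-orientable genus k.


chi = 2 - k for closed non-orientable surfaces with k crosscaps.
-22 = 2 - k
k = 2 - (-22) = 24

24


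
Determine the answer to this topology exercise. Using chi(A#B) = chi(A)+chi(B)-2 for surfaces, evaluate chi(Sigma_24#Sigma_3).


chi(Sigma_24) = 2 - 2*24 = -46
chi(Sigma_3) = 2 - 2*3 = -4
For surfaces: chi(A#B) = chi(A) + chi(B) - 2.
chi = -46 + -4 - 2 = -52

-52


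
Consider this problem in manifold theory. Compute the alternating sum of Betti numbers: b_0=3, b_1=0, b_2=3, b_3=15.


chi = sum_k (-1)^k b_k.
= (3) + (0) + (3) + (-15)
= -9

-9


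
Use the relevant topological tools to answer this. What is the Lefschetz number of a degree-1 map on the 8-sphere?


On S^8: L(f) = tr(f_0*) + (-1)^8 tr(f_8*) = 1 + (-1)^8 * deg(f).
L(f) = 1 + (-1)^8 * 1 = 1 + 1 = 2

2


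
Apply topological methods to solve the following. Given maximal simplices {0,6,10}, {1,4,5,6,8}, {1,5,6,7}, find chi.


Enumerate all faces; f-vector: f_0=8, f_1=16, f_2=14, f_3=6, f_4=1.
chi = sum (-1)^k f_k = 1

1


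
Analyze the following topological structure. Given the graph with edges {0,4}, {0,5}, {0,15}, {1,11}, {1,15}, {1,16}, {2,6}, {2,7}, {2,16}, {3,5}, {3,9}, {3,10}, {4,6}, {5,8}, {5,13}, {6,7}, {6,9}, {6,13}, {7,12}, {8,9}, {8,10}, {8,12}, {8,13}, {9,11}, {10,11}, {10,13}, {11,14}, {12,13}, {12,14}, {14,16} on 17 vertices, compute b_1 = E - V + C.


b_1 = E - V + (number of components).
E = 30, V = 17, components = 1.
b_1 = 30 - 17 + 1 = 14

14


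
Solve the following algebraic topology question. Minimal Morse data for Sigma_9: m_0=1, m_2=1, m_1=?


A perfect Morse function has m_k = b_k.
For Sigma_9: b_0=1, b_1=2g=18, b_2=1.
Saddles m_1 = 2g = 18

18


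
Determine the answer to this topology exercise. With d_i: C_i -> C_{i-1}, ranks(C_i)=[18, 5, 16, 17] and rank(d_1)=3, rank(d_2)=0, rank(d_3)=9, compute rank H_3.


rank H_k = rank(ker d_k) - rank(im d_{k+1}).
rank(ker d_3) = rank(C_3) - rank(d_3) = 17 - 9 = 8.
rank(im d_{3+1}) = 0.
rank H_3 = 8 - 0 = 8

8


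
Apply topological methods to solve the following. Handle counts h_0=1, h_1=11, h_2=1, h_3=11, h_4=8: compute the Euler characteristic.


Handles of index k contribute (-1)^k to chi (same as CW cells).
chi = (1) + (-11) + (1) + (-11) + (8) = -12

-12


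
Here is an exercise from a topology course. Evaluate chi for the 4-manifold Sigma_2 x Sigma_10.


chi(Sigma_2) = 2 - 2*2 = -2
chi(Sigma_10) = 2 - 2*10 = -18
chi(product) = (-2) * (-18) = 36

36


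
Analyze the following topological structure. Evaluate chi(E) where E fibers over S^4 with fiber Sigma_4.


chi(S^4) = 2 (n even), chi(Sigma_4) = 2 - 2*4 = -6.
chi(E) = 2 * (-6) = -12

-12


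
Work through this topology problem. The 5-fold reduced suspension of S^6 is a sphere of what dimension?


Each suspension raises dimension by 1: Sigma S^n = S^{n+1}.
Sigma^5 S^6 = S^{6+5} = S^11

11


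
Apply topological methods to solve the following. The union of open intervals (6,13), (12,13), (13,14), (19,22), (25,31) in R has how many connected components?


Sort and merge overlapping open intervals.
Merged: (6,13), (13,14), (19,22), (25,31).
Number of components = 4

4


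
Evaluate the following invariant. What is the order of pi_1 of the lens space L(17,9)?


pi_1(L(p,q)) = Z/pZ for any q coprime to p.
|pi_1(L(17,9))| = 17

17


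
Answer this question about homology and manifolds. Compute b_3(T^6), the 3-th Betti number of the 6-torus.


By the Kunneth formula, b_k(T^n) = C(n,k).
b_3(T^6) = C(6,3).
C(6,3) = 6!/(3!*3!) = 20

20


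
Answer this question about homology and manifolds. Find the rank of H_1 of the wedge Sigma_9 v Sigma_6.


For a wedge: H_1(A v B) = H_1(A) + H_1(B).
b_1(Sigma_9) = 18, b_1(Sigma_6) = 12.
b_1 = 18 + 12 = 30

30


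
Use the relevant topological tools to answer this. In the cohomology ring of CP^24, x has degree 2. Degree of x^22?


|x| = 2 in H^*(CP^n).
|x^22| = 22 * |x| = 22 * 2 = 44

44


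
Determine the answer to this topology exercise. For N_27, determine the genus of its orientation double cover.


chi(N_27) = 2 - 27 = -25.
Double cover: chi(Sigma_g) = 2 * chi(N_27) = 2*(-25) = -50.
2 - 2g = -50, so g = (2 - (-50))/2 = 52/2 = 26

26


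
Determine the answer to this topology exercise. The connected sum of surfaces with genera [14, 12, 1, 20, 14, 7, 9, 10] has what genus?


Genus is additive under connected sum of orientable surfaces.
g = 14 + 12 + 1 + 20 + 14 + 7 + 9 + 10 = 87

87


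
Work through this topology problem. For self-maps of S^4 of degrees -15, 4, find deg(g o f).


Degree is multiplicative under composition: deg(g o f) = deg(g) * deg(f).
= 4 * -15 = -60

-60


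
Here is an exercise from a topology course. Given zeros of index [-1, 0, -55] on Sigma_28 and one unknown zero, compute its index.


Poincare-Hopf: sum of indices = chi(M).
chi(Sigma_28) = 2 - 2*28 = -54.
Sum of known indices = -56.
x = chi - (sum known) = -54 - (-56) = 2

2


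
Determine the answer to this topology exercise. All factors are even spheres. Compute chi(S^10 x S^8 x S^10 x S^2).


chi is multiplicative: chi(X x Y) = chi(X) chi(Y).
Each even-dim sphere has chi = 2. There are 4 factors.
chi = 2^4 = 16

16


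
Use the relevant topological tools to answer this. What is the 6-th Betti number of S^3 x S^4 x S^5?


Each S^d has Poincare polynomial 1 + t^d.
The product S^3 x S^4 x S^5 has Poincare polynomial prod(1+t^d_i).
Expanding: b_0=1, b_3=1, b_4=1, b_5=1, b_7=1, b_8=1, b_9=1, b_12=1.
b_6 = 0

0


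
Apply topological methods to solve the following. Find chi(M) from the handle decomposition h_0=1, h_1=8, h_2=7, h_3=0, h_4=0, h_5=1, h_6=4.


Handles of index k contribute (-1)^k to chi (same as CW cells).
chi = (1) + (-8) + (7) + (0) + (0) + (-1) + (4) = 3

3


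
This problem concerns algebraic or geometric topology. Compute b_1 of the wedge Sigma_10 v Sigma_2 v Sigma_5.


For a wedge X v Y: reduced H_k(X v Y) = H_k(X) + H_k(Y).
Each Sigma_g contributes b_1 = 2g.
b_1 = 20 + 4 + 10 = 34

34


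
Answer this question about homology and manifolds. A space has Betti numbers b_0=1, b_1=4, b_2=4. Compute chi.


chi = sum_k (-1)^k b_k.
= (1) + (-4) + (4)
= 1

1


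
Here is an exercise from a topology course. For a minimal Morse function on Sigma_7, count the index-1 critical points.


A perfect Morse function has m_k = b_k.
For Sigma_7: b_0=1, b_1=2g=14, b_2=1.
Saddles m_1 = 2g = 14

14


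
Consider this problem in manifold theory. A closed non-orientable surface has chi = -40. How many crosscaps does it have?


chi = 2 - k for closed non-orientable surfaces with k crosscaps.
-40 = 2 - k
k = 2 - (-40) = 42

42


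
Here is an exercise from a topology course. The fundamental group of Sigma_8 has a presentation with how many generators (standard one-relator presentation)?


Standard presentation: pi_1(Sigma_g) = <a_1,b_1,...,a_g,b_g | [a_1,b_1]...[a_g,b_g] = 1>.
Number of generators = 2g = 2*8 = 16

16


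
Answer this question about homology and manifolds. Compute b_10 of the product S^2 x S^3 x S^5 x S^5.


Each S^d has Poincare polynomial 1 + t^d.
The product S^2 x S^3 x S^5 x S^5 has Poincare polynomial prod(1+t^d_i).
Expanding: b_0=1, b_2=1, b_3=1, b_5=3, b_7=2, b_8=2, b_10=3, b_12=1, b_13=1, b_15=1.
b_10 = 3

3


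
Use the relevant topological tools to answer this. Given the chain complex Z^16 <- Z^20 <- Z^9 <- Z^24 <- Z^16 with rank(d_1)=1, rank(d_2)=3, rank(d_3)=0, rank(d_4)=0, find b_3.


rank H_k = rank(ker d_k) - rank(im d_{k+1}).
rank(ker d_3) = rank(C_3) - rank(d_3) = 24 - 0 = 24.
rank(im d_{3+1}) = 0.
rank H_3 = 24 - 0 = 24

24


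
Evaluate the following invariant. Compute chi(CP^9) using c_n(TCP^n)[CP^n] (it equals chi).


For any closed oriented manifold, <e(TM),[M]> = chi(M).
chi(CP^9) = 9+1 = 10

10


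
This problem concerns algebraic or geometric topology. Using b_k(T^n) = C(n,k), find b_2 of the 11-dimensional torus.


By the Kunneth formula, b_k(T^n) = C(n,k).
b_2(T^11) = C(11,2).
C(11,2) = 11!/(2!*9!) = 55

55


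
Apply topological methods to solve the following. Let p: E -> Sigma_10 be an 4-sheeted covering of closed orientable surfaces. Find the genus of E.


For an n-sheeted cover: chi(E) = n * chi(B).
chi(Sigma_10) = 2 - 2*10 = -18.
chi(E) = 4 * (-18) = -72.
genus(E) = (2 - chi(E))/2 = (2 - (-72))/2 = 74/2 = 37

37


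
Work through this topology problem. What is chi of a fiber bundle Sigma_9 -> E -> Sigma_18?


For a fiber bundle F -> E -> B (with CW structure): chi(E) = chi(B) * chi(F).
chi(Sigma_18) = -34, chi(Sigma_9) = -16.
chi(E) = (-34) * (-16) = 544

544


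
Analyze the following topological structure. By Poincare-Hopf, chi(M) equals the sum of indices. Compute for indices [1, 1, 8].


Poincare-Hopf: chi(M) = sum of indices of zeros.
chi = (1) + (1) + (8) = 10

10


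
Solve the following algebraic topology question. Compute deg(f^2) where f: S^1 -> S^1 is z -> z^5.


deg(f) = 5. Degree is multiplicative: deg(f^2) = (deg f)^2.
deg(f^2) = (5)^2 = 25

25


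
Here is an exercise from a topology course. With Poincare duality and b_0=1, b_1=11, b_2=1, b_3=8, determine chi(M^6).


By Poincare duality b_k = b_{6-k}, so full Betti numbers: b_0=1, b_1=11, b_2=1, b_3=8, b_4=1, b_5=11, b_6=1.
chi = sum (-1)^k b_k = -26

-26


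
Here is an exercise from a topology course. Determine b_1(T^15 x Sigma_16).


pi_1(A x B) = pi_1(A) x pi_1(B); rank of abelianization = b_1.
b_1(T^15) = 15, b_1(Sigma_16) = 2*16 = 32.
b_1(product) = 15 + 32 = 47

47


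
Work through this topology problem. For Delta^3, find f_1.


Delta^3 has 3+1 vertices. A 1-face is a choice of 1+1 vertices.
f_1 = C(3+1, 1+1) = C(4,2) = 6

6


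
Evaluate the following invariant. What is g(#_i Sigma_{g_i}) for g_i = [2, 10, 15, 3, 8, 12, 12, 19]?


Genus is additive under connected sum of orientable surfaces.
g = 2 + 10 + 15 + 3 + 8 + 12 + 12 + 19 = 81

81


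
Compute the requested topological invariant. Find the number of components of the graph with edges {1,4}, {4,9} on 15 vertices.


Run DFS/union-find over 15 vertices.
V = 15, E = 2.
Number of components = 13

13


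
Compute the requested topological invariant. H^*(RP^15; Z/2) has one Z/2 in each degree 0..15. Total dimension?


H^k(RP^15; Z/2) = Z/2 for each 0 <= k <= 15.
Total dimension = 15 + 1 = 16

16


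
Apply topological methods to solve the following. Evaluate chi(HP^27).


HP^27 has one cell in each dimension 0, 4, ..., 4*27 (27+1 cells, all even-dim).
chi = 27 + 1 = 28

28


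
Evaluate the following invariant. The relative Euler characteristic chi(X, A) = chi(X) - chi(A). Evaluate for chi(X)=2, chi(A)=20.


Relative Euler characteristic: chi(X, A) = chi(X) - chi(A).
= 2 - (20) = -18

-18


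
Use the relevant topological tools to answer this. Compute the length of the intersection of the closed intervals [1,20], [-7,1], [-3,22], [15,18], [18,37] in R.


Intersection = [max(a_i), min(b_i)] = [18, 1].
Since 18 > 1, the intersection is empty.
Length = 0

0


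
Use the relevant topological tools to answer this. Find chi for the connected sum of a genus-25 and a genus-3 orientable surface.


chi(Sigma_25) = 2 - 2*25 = -48
chi(Sigma_3) = 2 - 2*3 = -4
For surfaces: chi(A#B) = chi(A) + chi(B) - 2.
chi = -48 + -4 - 2 = -54

-54


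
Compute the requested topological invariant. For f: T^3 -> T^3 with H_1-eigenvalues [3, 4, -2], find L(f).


For a torus self-map: L(f) = det(I - A) where A acts on H_1.
L(f) = (1-3) * (1-4) * (1--2) = -2 * -3 * 3 = 18

18


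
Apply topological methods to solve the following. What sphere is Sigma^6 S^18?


Each suspension raises dimension by 1: Sigma S^n = S^{n+1}.
Sigma^6 S^18 = S^{18+6} = S^24

24


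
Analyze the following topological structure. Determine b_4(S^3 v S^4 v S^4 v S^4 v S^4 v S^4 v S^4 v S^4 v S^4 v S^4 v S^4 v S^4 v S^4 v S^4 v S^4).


For a wedge of spheres, H_k (k>0) is free on one generator per sphere of dimension k.
Spheres of dimension 4: count = 14.
b_4 = 14

14


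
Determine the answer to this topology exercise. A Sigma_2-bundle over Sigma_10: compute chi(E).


For a fiber bundle F -> E -> B (with CW structure): chi(E) = chi(B) * chi(F).
chi(Sigma_10) = -18, chi(Sigma_2) = -2.
chi(E) = (-18) * (-2) = 36

36


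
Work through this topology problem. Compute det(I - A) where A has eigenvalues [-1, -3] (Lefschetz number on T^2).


For a torus self-map: L(f) = det(I - A) where A acts on H_1.
L(f) = (1--1) * (1--3) = 2 * 4 = 8

8


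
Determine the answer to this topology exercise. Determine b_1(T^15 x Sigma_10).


pi_1(A x B) = pi_1(A) x pi_1(B); rank of abelianization = b_1.
b_1(T^15) = 15, b_1(Sigma_10) = 2*10 = 20.
b_1(product) = 15 + 20 = 35

35


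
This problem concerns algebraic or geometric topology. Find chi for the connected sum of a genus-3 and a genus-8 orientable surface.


chi(Sigma_3) = 2 - 2*3 = -4
chi(Sigma_8) = 2 - 2*8 = -14
For surfaces: chi(A#B) = chi(A) + chi(B) - 2.
chi = -4 + -14 - 2 = -20

-20


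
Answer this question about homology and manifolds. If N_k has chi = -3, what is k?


chi = 2 - k for closed non-orientable surfaces with k crosscaps.
-3 = 2 - k
k = 2 - (-3) = 5

5


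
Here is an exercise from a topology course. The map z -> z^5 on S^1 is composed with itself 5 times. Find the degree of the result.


deg(f) = 5. Degree is multiplicative: deg(f^5) = (deg f)^5.
deg(f^5) = (5)^5 = 3125

3125


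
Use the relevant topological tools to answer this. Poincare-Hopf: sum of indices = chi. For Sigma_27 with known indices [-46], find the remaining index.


Poincare-Hopf: sum of indices = chi(M).
chi(Sigma_27) = 2 - 2*27 = -52.
Sum of known indices = -46.
x = chi - (sum known) = -52 - (-46) = -6

-6


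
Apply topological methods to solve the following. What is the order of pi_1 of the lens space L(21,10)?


pi_1(L(p,q)) = Z/pZ for any q coprime to p.
|pi_1(L(21,10))| = 21

21


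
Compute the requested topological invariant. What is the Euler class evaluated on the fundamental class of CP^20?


For any closed oriented manifold, <e(TM),[M]> = chi(M).
chi(CP^20) = 20+1 = 21

21


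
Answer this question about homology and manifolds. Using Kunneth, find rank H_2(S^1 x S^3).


Each S^d has Poincare polynomial 1 + t^d.
The product S^1 x S^3 has Poincare polynomial prod(1+t^d_i).
Expanding: b_0=1, b_1=1, b_3=1, b_4=1.
b_2 = 0

0


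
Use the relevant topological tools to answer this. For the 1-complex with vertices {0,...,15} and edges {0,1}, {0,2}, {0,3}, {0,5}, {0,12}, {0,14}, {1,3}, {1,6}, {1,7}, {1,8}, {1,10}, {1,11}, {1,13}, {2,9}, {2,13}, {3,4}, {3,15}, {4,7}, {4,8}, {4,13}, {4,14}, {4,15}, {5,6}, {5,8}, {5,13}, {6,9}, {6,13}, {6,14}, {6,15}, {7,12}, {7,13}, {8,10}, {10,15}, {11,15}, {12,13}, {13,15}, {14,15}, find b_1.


b_1 = E - V + (number of components).
E = 37, V = 16, components = 1.
b_1 = 37 - 16 + 1 = 22

22
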